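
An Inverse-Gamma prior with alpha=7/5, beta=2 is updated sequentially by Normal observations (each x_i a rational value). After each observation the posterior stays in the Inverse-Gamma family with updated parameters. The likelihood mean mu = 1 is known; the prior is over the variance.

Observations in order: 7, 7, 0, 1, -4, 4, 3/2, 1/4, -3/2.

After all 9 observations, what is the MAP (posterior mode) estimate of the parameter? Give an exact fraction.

9445/1104

obs 1: x=7 → posterior Inverse-Gamma(19/10, 20)
obs 2: x=7 → posterior Inverse-Gamma(12/5, 38)
obs 3: x=0 → posterior Inverse-Gamma(29/10, 77/2)
obs 4: x=1 → posterior Inverse-Gamma(17/5, 77/2)
obs 5: x=-4 → posterior Inverse-Gamma(39/10, 51)
obs 6: x=4 → posterior Inverse-Gamma(22/5, 111/2)
obs 7: x=3/2 → posterior Inverse-Gamma(49/10, 445/8)
obs 8: x=1/4 → posterior Inverse-Gamma(27/5, 1789/32)
obs 9: x=-3/2 → posterior Inverse-Gamma(59/10, 1889/32)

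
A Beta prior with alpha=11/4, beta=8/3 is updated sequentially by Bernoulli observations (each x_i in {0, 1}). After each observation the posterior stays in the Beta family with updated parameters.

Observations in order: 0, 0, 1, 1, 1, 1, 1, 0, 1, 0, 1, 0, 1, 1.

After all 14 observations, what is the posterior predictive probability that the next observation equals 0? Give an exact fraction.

obs 1: x=0 → posterior Beta(11/4, 11/3)
obs 2: x=0 → posterior Beta(11/4, 14/3)
obs 3: x=1 → posterior Beta(15/4, 14/3)
obs 4: x=1 → posterior Beta(19/4, 14/3)
obs 5: x=1 → posterior Beta(23/4, 14/3)
obs 6: x=1 → posterior Beta(27/4, 14/3)
obs 7: x=1 → posterior Beta(31/4, 14/3)
obs 8: x=0 → posterior Beta(31/4, 17/3)
obs 9: x=1 → posterior Beta(35/4, 17/3)
obs 10: x=0 → posterior Beta(35/4, 20/3)
obs 11: x=1 → posterior Beta(39/4, 20/3)
obs 12: x=0 → posterior Beta(39/4, 23/3)
obs 13: x=1 → posterior Beta(43/4, 23/3)
obs 14: x=1 → posterior Beta(47/4, 23/3)

92/233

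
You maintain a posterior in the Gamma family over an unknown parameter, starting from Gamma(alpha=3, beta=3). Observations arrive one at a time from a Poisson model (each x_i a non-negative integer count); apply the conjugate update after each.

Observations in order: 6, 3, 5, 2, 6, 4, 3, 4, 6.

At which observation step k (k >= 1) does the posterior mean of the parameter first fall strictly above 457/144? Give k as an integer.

k = 6

obs 1: x=6 → posterior Gamma(9, 4)
obs 2: x=3 → posterior Gamma(12, 5)
obs 3: x=5 → posterior Gamma(17, 6)
obs 4: x=2 → posterior Gamma(19, 7)
obs 5: x=6 → posterior Gamma(25, 8)
obs 6: x=4 → posterior Gamma(29, 9)
obs 7: x=3 → posterior Gamma(32, 10)
obs 8: x=4 → posterior Gamma(36, 11)
obs 9: x=6 → posterior Gamma(42, 12)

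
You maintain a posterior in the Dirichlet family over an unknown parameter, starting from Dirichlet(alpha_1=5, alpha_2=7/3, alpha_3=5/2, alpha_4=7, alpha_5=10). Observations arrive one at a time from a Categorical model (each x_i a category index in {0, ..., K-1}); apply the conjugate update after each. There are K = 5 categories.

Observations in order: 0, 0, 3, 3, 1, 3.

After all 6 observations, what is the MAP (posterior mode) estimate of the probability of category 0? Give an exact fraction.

36/167

obs 1: x=0 → posterior Dirichlet(6, 7/3, 5/2, 7, 10)
obs 2: x=0 → posterior Dirichlet(7, 7/3, 5/2, 7, 10)
obs 3: x=3 → posterior Dirichlet(7, 7/3, 5/2, 8, 10)
obs 4: x=3 → posterior Dirichlet(7, 7/3, 5/2, 9, 10)
obs 5: x=1 → posterior Dirichlet(7, 10/3, 5/2, 9, 10)
obs 6: x=3 → posterior Dirichlet(7, 10/3, 5/2, 10, 10)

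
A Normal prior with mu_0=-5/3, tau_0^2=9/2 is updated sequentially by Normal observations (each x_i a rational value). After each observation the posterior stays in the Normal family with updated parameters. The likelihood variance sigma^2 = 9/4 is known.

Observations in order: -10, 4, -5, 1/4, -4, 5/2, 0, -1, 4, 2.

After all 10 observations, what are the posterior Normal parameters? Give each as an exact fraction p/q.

mu_0=-97/126, tau_0^2=3/14

obs 1: x=-10 → posterior Normal(-65/9, 3/2)
obs 2: x=4 → posterior Normal(-41/15, 9/10)
obs 3: x=-5 → posterior Normal(-71/21, 9/14)
obs 4: x=1/4 → posterior Normal(-139/54, 1/2)
obs 5: x=-4 → posterior Normal(-17/6, 9/22)
obs 6: x=5/2 → posterior Normal(-157/78, 9/26)
obs 7: x=0 → posterior Normal(-157/90, 3/10)
obs 8: x=-1 → posterior Normal(-169/102, 9/34)
obs 9: x=4 → posterior Normal(-121/114, 9/38)
obs 10: x=2 → posterior Normal(-97/126, 3/14)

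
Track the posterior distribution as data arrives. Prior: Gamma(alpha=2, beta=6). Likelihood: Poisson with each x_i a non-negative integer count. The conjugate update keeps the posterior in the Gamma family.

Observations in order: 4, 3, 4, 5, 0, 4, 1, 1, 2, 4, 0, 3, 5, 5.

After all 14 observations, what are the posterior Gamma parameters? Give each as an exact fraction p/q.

alpha=43, beta=20

obs 1: x=4 → posterior Gamma(6, 7)
obs 2: x=3 → posterior Gamma(9, 8)
obs 3: x=4 → posterior Gamma(13, 9)
obs 4: x=5 → posterior Gamma(18, 10)
obs 5: x=0 → posterior Gamma(18, 11)
obs 6: x=4 → posterior Gamma(22, 12)
obs 7: x=1 → posterior Gamma(23, 13)
obs 8: x=1 → posterior Gamma(24, 14)
obs 9: x=2 → posterior Gamma(26, 15)
obs 10: x=4 → posterior Gamma(30, 16)
obs 11: x=0 → posterior Gamma(30, 17)
obs 12: x=3 → posterior Gamma(33, 18)
obs 13: x=5 → posterior Gamma(38, 19)
obs 14: x=5 → posterior Gamma(43, 20)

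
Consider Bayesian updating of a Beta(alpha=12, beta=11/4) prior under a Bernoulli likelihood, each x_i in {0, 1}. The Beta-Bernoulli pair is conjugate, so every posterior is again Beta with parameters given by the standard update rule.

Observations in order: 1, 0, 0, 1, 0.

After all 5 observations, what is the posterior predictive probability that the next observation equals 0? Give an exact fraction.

23/79

obs 1: x=1 → posterior Beta(13, 11/4)
obs 2: x=0 → posterior Beta(13, 15/4)
obs 3: x=0 → posterior Beta(13, 19/4)
obs 4: x=1 → posterior Beta(14, 19/4)
obs 5: x=0 → posterior Beta(14, 23/4)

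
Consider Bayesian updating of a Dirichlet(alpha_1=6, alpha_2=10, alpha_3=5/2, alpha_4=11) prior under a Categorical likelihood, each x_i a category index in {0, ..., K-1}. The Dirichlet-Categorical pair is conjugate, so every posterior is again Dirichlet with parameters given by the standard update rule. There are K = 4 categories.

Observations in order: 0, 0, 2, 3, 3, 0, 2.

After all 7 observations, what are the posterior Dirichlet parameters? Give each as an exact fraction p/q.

obs 1: x=0 → posterior Dirichlet(7, 10, 5/2, 11)
obs 2: x=0 → posterior Dirichlet(8, 10, 5/2, 11)
obs 3: x=2 → posterior Dirichlet(8, 10, 7/2, 11)
obs 4: x=3 → posterior Dirichlet(8, 10, 7/2, 12)
obs 5: x=3 → posterior Dirichlet(8, 10, 7/2, 13)
obs 6: x=0 → posterior Dirichlet(9, 10, 7/2, 13)
obs 7: x=2 → posterior Dirichlet(9, 10, 9/2, 13)

alpha_1=9, alpha_2=10, alpha_3=9/2, alpha_4=13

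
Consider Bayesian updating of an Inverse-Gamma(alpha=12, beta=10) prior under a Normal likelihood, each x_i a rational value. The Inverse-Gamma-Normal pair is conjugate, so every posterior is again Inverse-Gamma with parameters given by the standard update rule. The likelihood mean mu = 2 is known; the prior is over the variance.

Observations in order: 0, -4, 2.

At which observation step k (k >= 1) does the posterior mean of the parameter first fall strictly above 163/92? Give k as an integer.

obs 1: x=0 → posterior Inverse-Gamma(25/2, 12)
obs 2: x=-4 → posterior Inverse-Gamma(13, 30)
obs 3: x=2 → posterior Inverse-Gamma(27/2, 30)

k = 2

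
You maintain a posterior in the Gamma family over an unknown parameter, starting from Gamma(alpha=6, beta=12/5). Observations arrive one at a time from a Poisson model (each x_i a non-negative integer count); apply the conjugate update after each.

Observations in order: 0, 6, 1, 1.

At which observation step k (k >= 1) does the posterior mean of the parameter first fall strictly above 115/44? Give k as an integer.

k = 2

obs 1: x=0 → posterior Gamma(6, 17/5)
obs 2: x=6 → posterior Gamma(12, 22/5)
obs 3: x=1 → posterior Gamma(13, 27/5)
obs 4: x=1 → posterior Gamma(14, 32/5)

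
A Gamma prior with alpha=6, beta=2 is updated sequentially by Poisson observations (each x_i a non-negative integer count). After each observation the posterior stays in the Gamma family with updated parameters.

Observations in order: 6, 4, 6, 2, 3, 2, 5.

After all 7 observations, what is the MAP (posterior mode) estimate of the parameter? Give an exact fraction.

11/3

obs 1: x=6 → posterior Gamma(12, 3)
obs 2: x=4 → posterior Gamma(16, 4)
obs 3: x=6 → posterior Gamma(22, 5)
obs 4: x=2 → posterior Gamma(24, 6)
obs 5: x=3 → posterior Gamma(27, 7)
obs 6: x=2 → posterior Gamma(29, 8)
obs 7: x=5 → posterior Gamma(34, 9)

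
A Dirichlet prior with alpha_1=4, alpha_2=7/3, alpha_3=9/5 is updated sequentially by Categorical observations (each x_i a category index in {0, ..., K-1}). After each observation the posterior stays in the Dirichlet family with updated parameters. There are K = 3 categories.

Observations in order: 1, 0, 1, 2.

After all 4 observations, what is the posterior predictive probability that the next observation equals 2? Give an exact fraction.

obs 1: x=1 → posterior Dirichlet(4, 10/3, 9/5)
obs 2: x=0 → posterior Dirichlet(5, 10/3, 9/5)
obs 3: x=1 → posterior Dirichlet(5, 13/3, 9/5)
obs 4: x=2 → posterior Dirichlet(5, 13/3, 14/5)

3/13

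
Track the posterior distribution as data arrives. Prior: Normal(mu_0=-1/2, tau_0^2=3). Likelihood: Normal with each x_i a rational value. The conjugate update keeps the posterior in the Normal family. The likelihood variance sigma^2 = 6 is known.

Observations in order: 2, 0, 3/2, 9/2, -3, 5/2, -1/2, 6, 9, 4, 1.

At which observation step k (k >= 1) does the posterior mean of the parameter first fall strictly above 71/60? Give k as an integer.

k = 8

obs 1: x=2 → posterior Normal(1/3, 2)
obs 2: x=0 → posterior Normal(1/4, 3/2)
obs 3: x=3/2 → posterior Normal(1/2, 6/5)
obs 4: x=9/2 → posterior Normal(7/6, 1)
obs 5: x=-3 → posterior Normal(4/7, 6/7)
obs 6: x=5/2 → posterior Normal(13/16, 3/4)
obs 7: x=-1/2 → posterior Normal(2/3, 2/3)
obs 8: x=6 → posterior Normal(6/5, 3/5)
obs 9: x=9 → posterior Normal(21/11, 6/11)
obs 10: x=4 → posterior Normal(25/12, 1/2)
obs 11: x=1 → posterior Normal(2, 6/13)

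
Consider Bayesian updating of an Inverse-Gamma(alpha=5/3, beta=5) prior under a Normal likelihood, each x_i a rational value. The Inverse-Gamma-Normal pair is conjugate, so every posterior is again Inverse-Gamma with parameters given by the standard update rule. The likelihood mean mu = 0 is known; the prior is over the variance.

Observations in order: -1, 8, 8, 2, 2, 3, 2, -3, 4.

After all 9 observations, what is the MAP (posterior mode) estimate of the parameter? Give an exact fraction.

555/43

obs 1: x=-1 → posterior Inverse-Gamma(13/6, 11/2)
obs 2: x=8 → posterior Inverse-Gamma(8/3, 75/2)
obs 3: x=8 → posterior Inverse-Gamma(19/6, 139/2)
obs 4: x=2 → posterior Inverse-Gamma(11/3, 143/2)
obs 5: x=2 → posterior Inverse-Gamma(25/6, 147/2)
obs 6: x=3 → posterior Inverse-Gamma(14/3, 78)
obs 7: x=2 → posterior Inverse-Gamma(31/6, 80)
obs 8: x=-3 → posterior Inverse-Gamma(17/3, 169/2)
obs 9: x=4 → posterior Inverse-Gamma(37/6, 185/2)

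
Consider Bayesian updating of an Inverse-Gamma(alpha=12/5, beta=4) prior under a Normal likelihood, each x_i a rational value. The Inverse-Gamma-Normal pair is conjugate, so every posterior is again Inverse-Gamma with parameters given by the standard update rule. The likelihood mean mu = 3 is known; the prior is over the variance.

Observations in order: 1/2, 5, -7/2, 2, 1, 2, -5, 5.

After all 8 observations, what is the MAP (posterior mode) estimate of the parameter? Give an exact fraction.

1345/148

obs 1: x=1/2 → posterior Inverse-Gamma(29/10, 57/8)
obs 2: x=5 → posterior Inverse-Gamma(17/5, 73/8)
obs 3: x=-7/2 → posterior Inverse-Gamma(39/10, 121/4)
obs 4: x=2 → posterior Inverse-Gamma(22/5, 123/4)
obs 5: x=1 → posterior Inverse-Gamma(49/10, 131/4)
obs 6: x=2 → posterior Inverse-Gamma(27/5, 133/4)
obs 7: x=-5 → posterior Inverse-Gamma(59/10, 261/4)
obs 8: x=5 → posterior Inverse-Gamma(32/5, 269/4)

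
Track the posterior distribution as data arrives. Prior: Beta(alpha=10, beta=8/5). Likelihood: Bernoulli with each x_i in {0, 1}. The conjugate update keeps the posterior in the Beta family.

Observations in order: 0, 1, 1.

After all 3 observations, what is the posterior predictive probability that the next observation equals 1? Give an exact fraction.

obs 1: x=0 → posterior Beta(10, 13/5)
obs 2: x=1 → posterior Beta(11, 13/5)
obs 3: x=1 → posterior Beta(12, 13/5)

60/73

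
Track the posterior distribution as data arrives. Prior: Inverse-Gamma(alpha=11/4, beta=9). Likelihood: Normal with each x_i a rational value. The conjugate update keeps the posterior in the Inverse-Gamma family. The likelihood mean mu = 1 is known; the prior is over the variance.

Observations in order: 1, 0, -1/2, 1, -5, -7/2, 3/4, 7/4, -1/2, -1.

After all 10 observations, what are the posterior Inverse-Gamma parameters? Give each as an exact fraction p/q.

alpha=31/4, beta=675/16

obs 1: x=1 → posterior Inverse-Gamma(13/4, 9)
obs 2: x=0 → posterior Inverse-Gamma(15/4, 19/2)
obs 3: x=-1/2 → posterior Inverse-Gamma(17/4, 85/8)
obs 4: x=1 → posterior Inverse-Gamma(19/4, 85/8)
obs 5: x=-5 → posterior Inverse-Gamma(21/4, 229/8)
obs 6: x=-7/2 → posterior Inverse-Gamma(23/4, 155/4)
obs 7: x=3/4 → posterior Inverse-Gamma(25/4, 1241/32)
obs 8: x=7/4 → posterior Inverse-Gamma(27/4, 625/16)
obs 9: x=-1/2 → posterior Inverse-Gamma(29/4, 643/16)
obs 10: x=-1 → posterior Inverse-Gamma(31/4, 675/16)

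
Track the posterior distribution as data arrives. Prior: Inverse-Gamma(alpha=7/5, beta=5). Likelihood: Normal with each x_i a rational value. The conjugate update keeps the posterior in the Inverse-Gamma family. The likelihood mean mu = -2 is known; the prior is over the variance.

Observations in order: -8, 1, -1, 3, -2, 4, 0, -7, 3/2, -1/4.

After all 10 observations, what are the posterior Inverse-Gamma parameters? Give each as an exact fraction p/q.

obs 1: x=-8 → posterior Inverse-Gamma(19/10, 23)
obs 2: x=1 → posterior Inverse-Gamma(12/5, 55/2)
obs 3: x=-1 → posterior Inverse-Gamma(29/10, 28)
obs 4: x=3 → posterior Inverse-Gamma(17/5, 81/2)
obs 5: x=-2 → posterior Inverse-Gamma(39/10, 81/2)
obs 6: x=4 → posterior Inverse-Gamma(22/5, 117/2)
obs 7: x=0 → posterior Inverse-Gamma(49/10, 121/2)
obs 8: x=-7 → posterior Inverse-Gamma(27/5, 73)
obs 9: x=3/2 → posterior Inverse-Gamma(59/10, 633/8)
obs 10: x=-1/4 → posterior Inverse-Gamma(32/5, 2581/32)

alpha=32/5, beta=2581/32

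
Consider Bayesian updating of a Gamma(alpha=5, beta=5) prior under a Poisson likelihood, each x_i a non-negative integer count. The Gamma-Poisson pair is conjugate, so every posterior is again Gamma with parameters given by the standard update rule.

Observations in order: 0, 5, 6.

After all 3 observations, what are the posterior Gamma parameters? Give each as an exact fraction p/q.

obs 1: x=0 → posterior Gamma(5, 6)
obs 2: x=5 → posterior Gamma(10, 7)
obs 3: x=6 → posterior Gamma(16, 8)

alpha=16, beta=8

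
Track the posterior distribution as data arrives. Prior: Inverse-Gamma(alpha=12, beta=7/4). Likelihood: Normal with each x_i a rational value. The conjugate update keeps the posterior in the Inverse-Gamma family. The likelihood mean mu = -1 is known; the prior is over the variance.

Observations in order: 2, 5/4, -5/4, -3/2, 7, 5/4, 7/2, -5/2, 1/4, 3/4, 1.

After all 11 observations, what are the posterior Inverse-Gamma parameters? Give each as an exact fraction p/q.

obs 1: x=2 → posterior Inverse-Gamma(25/2, 25/4)
obs 2: x=5/4 → posterior Inverse-Gamma(13, 281/32)
obs 3: x=-5/4 → posterior Inverse-Gamma(27/2, 141/16)
obs 4: x=-3/2 → posterior Inverse-Gamma(14, 143/16)
obs 5: x=7 → posterior Inverse-Gamma(29/2, 655/16)
obs 6: x=5/4 → posterior Inverse-Gamma(15, 1391/32)
obs 7: x=7/2 → posterior Inverse-Gamma(31/2, 1715/32)
obs 8: x=-5/2 → posterior Inverse-Gamma(16, 1751/32)
obs 9: x=1/4 → posterior Inverse-Gamma(33/2, 111/2)
obs 10: x=3/4 → posterior Inverse-Gamma(17, 1825/32)
obs 11: x=1 → posterior Inverse-Gamma(35/2, 1889/32)

alpha=35/2, beta=1889/32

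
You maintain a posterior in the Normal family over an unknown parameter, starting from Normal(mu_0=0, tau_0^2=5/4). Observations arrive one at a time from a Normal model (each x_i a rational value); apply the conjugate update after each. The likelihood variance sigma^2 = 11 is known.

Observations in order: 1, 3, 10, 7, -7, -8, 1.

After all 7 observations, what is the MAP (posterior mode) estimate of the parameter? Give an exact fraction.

35/79

obs 1: x=1 → posterior Normal(5/49, 55/49)
obs 2: x=3 → posterior Normal(10/27, 55/54)
obs 3: x=10 → posterior Normal(70/59, 55/59)
obs 4: x=7 → posterior Normal(105/64, 55/64)
obs 5: x=-7 → posterior Normal(70/69, 55/69)
obs 6: x=-8 → posterior Normal(15/37, 55/74)
obs 7: x=1 → posterior Normal(35/79, 55/79)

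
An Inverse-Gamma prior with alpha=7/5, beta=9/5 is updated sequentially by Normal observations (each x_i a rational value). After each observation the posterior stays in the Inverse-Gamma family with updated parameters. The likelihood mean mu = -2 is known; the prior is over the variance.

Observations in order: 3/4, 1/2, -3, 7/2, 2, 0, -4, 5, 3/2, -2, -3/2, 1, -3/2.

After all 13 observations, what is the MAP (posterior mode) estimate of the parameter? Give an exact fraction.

obs 1: x=3/4 → posterior Inverse-Gamma(19/10, 893/160)
obs 2: x=1/2 → posterior Inverse-Gamma(12/5, 1393/160)
obs 3: x=-3 → posterior Inverse-Gamma(29/10, 1473/160)
obs 4: x=7/2 → posterior Inverse-Gamma(17/5, 3893/160)
obs 5: x=2 → posterior Inverse-Gamma(39/10, 5173/160)
obs 6: x=0 → posterior Inverse-Gamma(22/5, 5493/160)
obs 7: x=-4 → posterior Inverse-Gamma(49/10, 5813/160)
obs 8: x=5 → posterior Inverse-Gamma(27/5, 9733/160)
obs 9: x=3/2 → posterior Inverse-Gamma(59/10, 10713/160)
obs 10: x=-2 → posterior Inverse-Gamma(32/5, 10713/160)
obs 11: x=-3/2 → posterior Inverse-Gamma(69/10, 10733/160)
obs 12: x=1 → posterior Inverse-Gamma(37/5, 11453/160)
obs 13: x=-3/2 → posterior Inverse-Gamma(79/10, 11473/160)

11473/1424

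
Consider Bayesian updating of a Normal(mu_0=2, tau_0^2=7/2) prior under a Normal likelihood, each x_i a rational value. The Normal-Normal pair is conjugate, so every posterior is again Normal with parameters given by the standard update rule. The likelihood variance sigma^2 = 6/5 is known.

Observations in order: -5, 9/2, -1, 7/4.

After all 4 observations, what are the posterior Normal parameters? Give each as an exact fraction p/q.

mu_0=131/608, tau_0^2=21/76

obs 1: x=-5 → posterior Normal(-151/47, 42/47)
obs 2: x=9/2 → posterior Normal(13/164, 21/41)
obs 3: x=-1 → posterior Normal(-19/78, 14/39)
obs 4: x=7/4 → posterior Normal(131/608, 21/76)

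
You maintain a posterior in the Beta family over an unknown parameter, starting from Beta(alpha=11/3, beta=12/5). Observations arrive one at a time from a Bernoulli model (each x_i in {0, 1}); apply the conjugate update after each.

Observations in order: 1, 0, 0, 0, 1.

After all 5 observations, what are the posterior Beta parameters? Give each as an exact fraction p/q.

alpha=17/3, beta=27/5

obs 1: x=1 → posterior Beta(14/3, 12/5)
obs 2: x=0 → posterior Beta(14/3, 17/5)
obs 3: x=0 → posterior Beta(14/3, 22/5)
obs 4: x=0 → posterior Beta(14/3, 27/5)
obs 5: x=1 → posterior Beta(17/3, 27/5)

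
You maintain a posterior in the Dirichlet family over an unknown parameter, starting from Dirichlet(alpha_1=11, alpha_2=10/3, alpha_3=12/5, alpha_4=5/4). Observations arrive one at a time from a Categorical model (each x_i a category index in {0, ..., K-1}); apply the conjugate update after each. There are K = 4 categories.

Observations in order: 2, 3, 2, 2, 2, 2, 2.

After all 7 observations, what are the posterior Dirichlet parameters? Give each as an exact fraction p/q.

obs 1: x=2 → posterior Dirichlet(11, 10/3, 17/5, 5/4)
obs 2: x=3 → posterior Dirichlet(11, 10/3, 17/5, 9/4)
obs 3: x=2 → posterior Dirichlet(11, 10/3, 22/5, 9/4)
obs 4: x=2 → posterior Dirichlet(11, 10/3, 27/5, 9/4)
obs 5: x=2 → posterior Dirichlet(11, 10/3, 32/5, 9/4)
obs 6: x=2 → posterior Dirichlet(11, 10/3, 37/5, 9/4)
obs 7: x=2 → posterior Dirichlet(11, 10/3, 42/5, 9/4)

alpha_1=11, alpha_2=10/3, alpha_3=42/5, alpha_4=9/4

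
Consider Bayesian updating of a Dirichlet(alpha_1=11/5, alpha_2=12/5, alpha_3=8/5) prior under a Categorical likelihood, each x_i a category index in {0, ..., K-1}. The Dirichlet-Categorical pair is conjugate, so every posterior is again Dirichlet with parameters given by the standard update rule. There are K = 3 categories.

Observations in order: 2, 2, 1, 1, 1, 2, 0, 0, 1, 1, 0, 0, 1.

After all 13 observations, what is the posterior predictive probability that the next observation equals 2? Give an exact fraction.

obs 1: x=2 → posterior Dirichlet(11/5, 12/5, 13/5)
obs 2: x=2 → posterior Dirichlet(11/5, 12/5, 18/5)
obs 3: x=1 → posterior Dirichlet(11/5, 17/5, 18/5)
obs 4: x=1 → posterior Dirichlet(11/5, 22/5, 18/5)
obs 5: x=1 → posterior Dirichlet(11/5, 27/5, 18/5)
obs 6: x=2 → posterior Dirichlet(11/5, 27/5, 23/5)
obs 7: x=0 → posterior Dirichlet(16/5, 27/5, 23/5)
obs 8: x=0 → posterior Dirichlet(21/5, 27/5, 23/5)
obs 9: x=1 → posterior Dirichlet(21/5, 32/5, 23/5)
obs 10: x=1 → posterior Dirichlet(21/5, 37/5, 23/5)
obs 11: x=0 → posterior Dirichlet(26/5, 37/5, 23/5)
obs 12: x=0 → posterior Dirichlet(31/5, 37/5, 23/5)
obs 13: x=1 → posterior Dirichlet(31/5, 42/5, 23/5)

23/96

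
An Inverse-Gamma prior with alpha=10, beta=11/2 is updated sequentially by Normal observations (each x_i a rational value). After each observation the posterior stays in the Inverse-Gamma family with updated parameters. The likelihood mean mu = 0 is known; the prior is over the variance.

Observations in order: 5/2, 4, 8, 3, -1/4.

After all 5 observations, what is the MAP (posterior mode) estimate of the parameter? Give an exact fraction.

obs 1: x=5/2 → posterior Inverse-Gamma(21/2, 69/8)
obs 2: x=4 → posterior Inverse-Gamma(11, 133/8)
obs 3: x=8 → posterior Inverse-Gamma(23/2, 389/8)
obs 4: x=3 → posterior Inverse-Gamma(12, 425/8)
obs 5: x=-1/4 → posterior Inverse-Gamma(25/2, 1701/32)

63/16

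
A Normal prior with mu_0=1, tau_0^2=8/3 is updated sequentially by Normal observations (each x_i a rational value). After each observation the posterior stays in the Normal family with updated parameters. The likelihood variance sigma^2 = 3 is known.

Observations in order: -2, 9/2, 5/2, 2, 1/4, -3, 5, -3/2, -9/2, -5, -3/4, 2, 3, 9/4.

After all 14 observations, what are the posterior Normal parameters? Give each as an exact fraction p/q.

mu_0=47/121, tau_0^2=24/121

obs 1: x=-2 → posterior Normal(-7/17, 24/17)
obs 2: x=9/2 → posterior Normal(29/25, 24/25)
obs 3: x=5/2 → posterior Normal(49/33, 8/11)
obs 4: x=2 → posterior Normal(65/41, 24/41)
obs 5: x=1/4 → posterior Normal(67/49, 24/49)
obs 6: x=-3 → posterior Normal(43/57, 8/19)
obs 7: x=5 → posterior Normal(83/65, 24/65)
obs 8: x=-3/2 → posterior Normal(71/73, 24/73)
obs 9: x=-9/2 → posterior Normal(35/81, 8/27)
obs 10: x=-5 → posterior Normal(-5/89, 24/89)
obs 11: x=-3/4 → posterior Normal(-11/97, 24/97)
obs 12: x=2 → posterior Normal(1/21, 8/35)
obs 13: x=3 → posterior Normal(29/113, 24/113)
obs 14: x=9/4 → posterior Normal(47/121, 24/121)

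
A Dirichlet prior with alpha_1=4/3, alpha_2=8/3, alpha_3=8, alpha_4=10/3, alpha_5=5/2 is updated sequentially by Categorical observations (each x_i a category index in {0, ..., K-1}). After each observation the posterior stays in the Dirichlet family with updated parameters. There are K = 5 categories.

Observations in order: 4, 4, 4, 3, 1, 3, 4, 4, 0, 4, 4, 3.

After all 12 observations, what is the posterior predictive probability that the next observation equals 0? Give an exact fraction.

14/179

obs 1: x=4 → posterior Dirichlet(4/3, 8/3, 8, 10/3, 7/2)
obs 2: x=4 → posterior Dirichlet(4/3, 8/3, 8, 10/3, 9/2)
obs 3: x=4 → posterior Dirichlet(4/3, 8/3, 8, 10/3, 11/2)
obs 4: x=3 → posterior Dirichlet(4/3, 8/3, 8, 13/3, 11/2)
obs 5: x=1 → posterior Dirichlet(4/3, 11/3, 8, 13/3, 11/2)
obs 6: x=3 → posterior Dirichlet(4/3, 11/3, 8, 16/3, 11/2)
obs 7: x=4 → posterior Dirichlet(4/3, 11/3, 8, 16/3, 13/2)
obs 8: x=4 → posterior Dirichlet(4/3, 11/3, 8, 16/3, 15/2)
obs 9: x=0 → posterior Dirichlet(7/3, 11/3, 8, 16/3, 15/2)
obs 10: x=4 → posterior Dirichlet(7/3, 11/3, 8, 16/3, 17/2)
obs 11: x=4 → posterior Dirichlet(7/3, 11/3, 8, 16/3, 19/2)
obs 12: x=3 → posterior Dirichlet(7/3, 11/3, 8, 19/3, 19/2)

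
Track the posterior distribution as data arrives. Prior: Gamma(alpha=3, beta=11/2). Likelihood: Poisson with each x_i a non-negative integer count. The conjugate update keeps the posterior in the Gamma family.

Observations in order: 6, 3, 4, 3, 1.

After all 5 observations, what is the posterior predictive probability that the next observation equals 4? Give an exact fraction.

1713825525393221539605129830160/20880467999847912034355032910567

obs 1: x=6 → posterior Gamma(9, 13/2)
obs 2: x=3 → posterior Gamma(12, 15/2)
obs 3: x=4 → posterior Gamma(16, 17/2)
obs 4: x=3 → posterior Gamma(19, 19/2)
obs 5: x=1 → posterior Gamma(20, 21/2)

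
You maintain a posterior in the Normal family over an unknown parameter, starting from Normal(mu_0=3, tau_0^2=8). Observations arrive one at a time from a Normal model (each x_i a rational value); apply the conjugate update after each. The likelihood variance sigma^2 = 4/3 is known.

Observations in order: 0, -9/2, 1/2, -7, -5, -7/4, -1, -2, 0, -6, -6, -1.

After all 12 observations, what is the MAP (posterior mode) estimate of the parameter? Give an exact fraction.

-399/146

obs 1: x=0 → posterior Normal(3/7, 8/7)
obs 2: x=-9/2 → posterior Normal(-24/13, 8/13)
obs 3: x=1/2 → posterior Normal(-21/19, 8/19)
obs 4: x=-7 → posterior Normal(-63/25, 8/25)
obs 5: x=-5 → posterior Normal(-3, 8/31)
obs 6: x=-7/4 → posterior Normal(-207/74, 8/37)
obs 7: x=-1 → posterior Normal(-219/86, 8/43)
obs 8: x=-2 → posterior Normal(-243/98, 8/49)
obs 9: x=0 → posterior Normal(-243/110, 8/55)
obs 10: x=-6 → posterior Normal(-315/122, 8/61)
obs 11: x=-6 → posterior Normal(-387/134, 8/67)
obs 12: x=-1 → posterior Normal(-399/146, 8/73)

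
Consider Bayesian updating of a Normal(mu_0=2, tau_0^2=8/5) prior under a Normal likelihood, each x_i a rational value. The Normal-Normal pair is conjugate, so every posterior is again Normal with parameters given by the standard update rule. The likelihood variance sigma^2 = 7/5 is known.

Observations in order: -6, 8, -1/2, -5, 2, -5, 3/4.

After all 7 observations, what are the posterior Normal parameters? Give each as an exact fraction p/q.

obs 1: x=-6 → posterior Normal(-34/15, 56/75)
obs 2: x=8 → posterior Normal(30/23, 56/115)
obs 3: x=-1/2 → posterior Normal(26/31, 56/155)
obs 4: x=-5 → posterior Normal(-14/39, 56/195)
obs 5: x=2 → posterior Normal(2/47, 56/235)
obs 6: x=-5 → posterior Normal(-38/55, 56/275)
obs 7: x=3/4 → posterior Normal(-32/63, 8/45)

mu_0=-32/63, tau_0^2=8/45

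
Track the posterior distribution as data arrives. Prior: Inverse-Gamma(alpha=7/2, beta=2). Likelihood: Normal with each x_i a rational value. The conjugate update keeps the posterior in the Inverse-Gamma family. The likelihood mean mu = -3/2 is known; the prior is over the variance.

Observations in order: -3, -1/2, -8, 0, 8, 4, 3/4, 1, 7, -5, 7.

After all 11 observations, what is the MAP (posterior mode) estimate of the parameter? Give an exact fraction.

obs 1: x=-3 → posterior Inverse-Gamma(4, 25/8)
obs 2: x=-1/2 → posterior Inverse-Gamma(9/2, 29/8)
obs 3: x=-8 → posterior Inverse-Gamma(5, 99/4)
obs 4: x=0 → posterior Inverse-Gamma(11/2, 207/8)
obs 5: x=8 → posterior Inverse-Gamma(6, 71)
obs 6: x=4 → posterior Inverse-Gamma(13/2, 689/8)
obs 7: x=3/4 → posterior Inverse-Gamma(7, 2837/32)
obs 8: x=1 → posterior Inverse-Gamma(15/2, 2937/32)
obs 9: x=7 → posterior Inverse-Gamma(8, 4093/32)
obs 10: x=-5 → posterior Inverse-Gamma(17/2, 4289/32)
obs 11: x=7 → posterior Inverse-Gamma(9, 5445/32)

1089/64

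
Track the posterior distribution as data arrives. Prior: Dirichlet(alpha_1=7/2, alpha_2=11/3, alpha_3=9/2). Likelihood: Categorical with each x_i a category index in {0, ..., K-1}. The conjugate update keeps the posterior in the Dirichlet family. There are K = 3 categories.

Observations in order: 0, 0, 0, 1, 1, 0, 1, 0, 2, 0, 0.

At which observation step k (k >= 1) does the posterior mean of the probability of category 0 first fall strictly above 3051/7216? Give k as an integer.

obs 1: x=0 → posterior Dirichlet(9/2, 11/3, 9/2)
obs 2: x=0 → posterior Dirichlet(11/2, 11/3, 9/2)
obs 3: x=0 → posterior Dirichlet(13/2, 11/3, 9/2)
obs 4: x=1 → posterior Dirichlet(13/2, 14/3, 9/2)
obs 5: x=1 → posterior Dirichlet(13/2, 17/3, 9/2)
obs 6: x=0 → posterior Dirichlet(15/2, 17/3, 9/2)
obs 7: x=1 → posterior Dirichlet(15/2, 20/3, 9/2)
obs 8: x=0 → posterior Dirichlet(17/2, 20/3, 9/2)
obs 9: x=2 → posterior Dirichlet(17/2, 20/3, 11/2)
obs 10: x=0 → posterior Dirichlet(19/2, 20/3, 11/2)
obs 11: x=0 → posterior Dirichlet(21/2, 20/3, 11/2)

k = 3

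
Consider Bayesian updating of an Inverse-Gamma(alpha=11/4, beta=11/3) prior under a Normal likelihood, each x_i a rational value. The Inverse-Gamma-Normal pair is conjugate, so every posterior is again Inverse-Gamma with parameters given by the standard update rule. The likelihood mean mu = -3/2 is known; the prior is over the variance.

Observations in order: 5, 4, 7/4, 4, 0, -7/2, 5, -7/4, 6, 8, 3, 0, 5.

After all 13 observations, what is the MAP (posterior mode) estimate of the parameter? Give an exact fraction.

obs 1: x=5 → posterior Inverse-Gamma(13/4, 595/24)
obs 2: x=4 → posterior Inverse-Gamma(15/4, 479/12)
obs 3: x=7/4 → posterior Inverse-Gamma(17/4, 4339/96)
obs 4: x=4 → posterior Inverse-Gamma(19/4, 5791/96)
obs 5: x=0 → posterior Inverse-Gamma(21/4, 5899/96)
obs 6: x=-7/2 → posterior Inverse-Gamma(23/4, 6091/96)
obs 7: x=5 → posterior Inverse-Gamma(25/4, 8119/96)
obs 8: x=-7/4 → posterior Inverse-Gamma(27/4, 4061/48)
obs 9: x=6 → posterior Inverse-Gamma(29/4, 5411/48)
obs 10: x=8 → posterior Inverse-Gamma(31/4, 7577/48)
obs 11: x=3 → posterior Inverse-Gamma(33/4, 8063/48)
obs 12: x=0 → posterior Inverse-Gamma(35/4, 8117/48)
obs 13: x=5 → posterior Inverse-Gamma(37/4, 9131/48)

9131/492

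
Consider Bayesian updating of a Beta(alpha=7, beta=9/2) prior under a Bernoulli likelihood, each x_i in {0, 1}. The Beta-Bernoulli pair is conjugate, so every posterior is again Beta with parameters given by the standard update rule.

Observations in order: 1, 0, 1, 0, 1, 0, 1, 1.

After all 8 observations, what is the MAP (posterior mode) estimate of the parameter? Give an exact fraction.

22/35

obs 1: x=1 → posterior Beta(8, 9/2)
obs 2: x=0 → posterior Beta(8, 11/2)
obs 3: x=1 → posterior Beta(9, 11/2)
obs 4: x=0 → posterior Beta(9, 13/2)
obs 5: x=1 → posterior Beta(10, 13/2)
obs 6: x=0 → posterior Beta(10, 15/2)
obs 7: x=1 → posterior Beta(11, 15/2)
obs 8: x=1 → posterior Beta(12, 15/2)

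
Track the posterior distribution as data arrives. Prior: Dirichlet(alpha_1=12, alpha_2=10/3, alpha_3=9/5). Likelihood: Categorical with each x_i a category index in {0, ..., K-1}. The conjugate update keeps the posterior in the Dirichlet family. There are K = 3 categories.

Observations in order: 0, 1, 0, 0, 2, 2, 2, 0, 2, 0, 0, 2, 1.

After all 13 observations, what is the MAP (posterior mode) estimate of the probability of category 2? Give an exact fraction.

obs 1: x=0 → posterior Dirichlet(13, 10/3, 9/5)
obs 2: x=1 → posterior Dirichlet(13, 13/3, 9/5)
obs 3: x=0 → posterior Dirichlet(14, 13/3, 9/5)
obs 4: x=0 → posterior Dirichlet(15, 13/3, 9/5)
obs 5: x=2 → posterior Dirichlet(15, 13/3, 14/5)
obs 6: x=2 → posterior Dirichlet(15, 13/3, 19/5)
obs 7: x=2 → posterior Dirichlet(15, 13/3, 24/5)
obs 8: x=0 → posterior Dirichlet(16, 13/3, 24/5)
obs 9: x=2 → posterior Dirichlet(16, 13/3, 29/5)
obs 10: x=0 → posterior Dirichlet(17, 13/3, 29/5)
obs 11: x=0 → posterior Dirichlet(18, 13/3, 29/5)
obs 12: x=2 → posterior Dirichlet(18, 13/3, 34/5)
obs 13: x=1 → posterior Dirichlet(18, 16/3, 34/5)

87/407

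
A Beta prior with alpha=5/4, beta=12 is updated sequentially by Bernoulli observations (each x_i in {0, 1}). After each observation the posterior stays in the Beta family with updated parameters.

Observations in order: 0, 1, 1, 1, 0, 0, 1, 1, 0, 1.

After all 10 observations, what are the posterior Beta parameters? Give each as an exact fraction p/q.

obs 1: x=0 → posterior Beta(5/4, 13)
obs 2: x=1 → posterior Beta(9/4, 13)
obs 3: x=1 → posterior Beta(13/4, 13)
obs 4: x=1 → posterior Beta(17/4, 13)
obs 5: x=0 → posterior Beta(17/4, 14)
obs 6: x=0 → posterior Beta(17/4, 15)
obs 7: x=1 → posterior Beta(21/4, 15)
obs 8: x=1 → posterior Beta(25/4, 15)
obs 9: x=0 → posterior Beta(25/4, 16)
obs 10: x=1 → posterior Beta(29/4, 16)

alpha=29/4, beta=16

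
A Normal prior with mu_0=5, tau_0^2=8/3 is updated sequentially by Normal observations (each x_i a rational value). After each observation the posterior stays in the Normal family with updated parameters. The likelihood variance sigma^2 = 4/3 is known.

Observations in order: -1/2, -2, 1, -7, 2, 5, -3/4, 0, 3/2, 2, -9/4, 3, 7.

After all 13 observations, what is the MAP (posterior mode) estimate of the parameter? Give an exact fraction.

23/27

obs 1: x=-1/2 → posterior Normal(4/3, 8/9)
obs 2: x=-2 → posterior Normal(0, 8/15)
obs 3: x=1 → posterior Normal(2/7, 8/21)
obs 4: x=-7 → posterior Normal(-4/3, 8/27)
obs 5: x=2 → posterior Normal(-8/11, 8/33)
obs 6: x=5 → posterior Normal(2/13, 8/39)
obs 7: x=-3/4 → posterior Normal(1/30, 8/45)
obs 8: x=0 → posterior Normal(1/34, 8/51)
obs 9: x=3/2 → posterior Normal(7/38, 8/57)
obs 10: x=2 → posterior Normal(5/14, 8/63)
obs 11: x=-9/4 → posterior Normal(3/23, 8/69)
obs 12: x=3 → posterior Normal(9/25, 8/75)
obs 13: x=7 → posterior Normal(23/27, 8/81)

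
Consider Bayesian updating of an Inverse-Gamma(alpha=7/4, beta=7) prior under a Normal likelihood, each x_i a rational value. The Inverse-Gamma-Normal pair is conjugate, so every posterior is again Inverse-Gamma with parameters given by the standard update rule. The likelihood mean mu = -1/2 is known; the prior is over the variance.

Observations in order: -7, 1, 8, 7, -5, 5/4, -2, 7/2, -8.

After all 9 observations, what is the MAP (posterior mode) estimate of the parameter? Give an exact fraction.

4557/232

obs 1: x=-7 → posterior Inverse-Gamma(9/4, 225/8)
obs 2: x=1 → posterior Inverse-Gamma(11/4, 117/4)
obs 3: x=8 → posterior Inverse-Gamma(13/4, 523/8)
obs 4: x=7 → posterior Inverse-Gamma(15/4, 187/2)
obs 5: x=-5 → posterior Inverse-Gamma(17/4, 829/8)
obs 6: x=5/4 → posterior Inverse-Gamma(19/4, 3365/32)
obs 7: x=-2 → posterior Inverse-Gamma(21/4, 3401/32)
obs 8: x=7/2 → posterior Inverse-Gamma(23/4, 3657/32)
obs 9: x=-8 → posterior Inverse-Gamma(25/4, 4557/32)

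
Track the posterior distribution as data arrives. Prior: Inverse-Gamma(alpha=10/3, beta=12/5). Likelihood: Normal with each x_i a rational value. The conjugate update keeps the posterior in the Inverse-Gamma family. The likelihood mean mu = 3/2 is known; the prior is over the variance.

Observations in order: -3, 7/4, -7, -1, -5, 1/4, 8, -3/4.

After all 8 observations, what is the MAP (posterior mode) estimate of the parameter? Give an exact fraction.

obs 1: x=-3 → posterior Inverse-Gamma(23/6, 501/40)
obs 2: x=7/4 → posterior Inverse-Gamma(13/3, 2009/160)
obs 3: x=-7 → posterior Inverse-Gamma(29/6, 7789/160)
obs 4: x=-1 → posterior Inverse-Gamma(16/3, 8289/160)
obs 5: x=-5 → posterior Inverse-Gamma(35/6, 11669/160)
obs 6: x=1/4 → posterior Inverse-Gamma(19/3, 5897/80)
obs 7: x=8 → posterior Inverse-Gamma(41/6, 7587/80)
obs 8: x=-3/4 → posterior Inverse-Gamma(22/3, 15579/160)

46737/4000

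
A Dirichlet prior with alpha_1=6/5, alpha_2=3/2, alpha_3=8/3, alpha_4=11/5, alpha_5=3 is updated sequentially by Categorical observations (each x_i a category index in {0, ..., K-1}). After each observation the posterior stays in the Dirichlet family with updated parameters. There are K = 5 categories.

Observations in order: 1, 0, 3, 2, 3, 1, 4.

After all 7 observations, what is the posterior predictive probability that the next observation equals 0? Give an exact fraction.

obs 1: x=1 → posterior Dirichlet(6/5, 5/2, 8/3, 11/5, 3)
obs 2: x=0 → posterior Dirichlet(11/5, 5/2, 8/3, 11/5, 3)
obs 3: x=3 → posterior Dirichlet(11/5, 5/2, 8/3, 16/5, 3)
obs 4: x=2 → posterior Dirichlet(11/5, 5/2, 11/3, 16/5, 3)
obs 5: x=3 → posterior Dirichlet(11/5, 5/2, 11/3, 21/5, 3)
obs 6: x=1 → posterior Dirichlet(11/5, 7/2, 11/3, 21/5, 3)
obs 7: x=4 → posterior Dirichlet(11/5, 7/2, 11/3, 21/5, 4)

66/527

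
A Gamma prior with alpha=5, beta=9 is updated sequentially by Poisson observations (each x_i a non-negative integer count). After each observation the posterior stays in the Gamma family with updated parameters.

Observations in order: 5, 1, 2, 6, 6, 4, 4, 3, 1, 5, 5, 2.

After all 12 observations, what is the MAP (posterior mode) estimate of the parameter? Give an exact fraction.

16/7

obs 1: x=5 → posterior Gamma(10, 10)
obs 2: x=1 → posterior Gamma(11, 11)
obs 3: x=2 → posterior Gamma(13, 12)
obs 4: x=6 → posterior Gamma(19, 13)
obs 5: x=6 → posterior Gamma(25, 14)
obs 6: x=4 → posterior Gamma(29, 15)
obs 7: x=4 → posterior Gamma(33, 16)
obs 8: x=3 → posterior Gamma(36, 17)
obs 9: x=1 → posterior Gamma(37, 18)
obs 10: x=5 → posterior Gamma(42, 19)
obs 11: x=5 → posterior Gamma(47, 20)
obs 12: x=2 → posterior Gamma(49, 21)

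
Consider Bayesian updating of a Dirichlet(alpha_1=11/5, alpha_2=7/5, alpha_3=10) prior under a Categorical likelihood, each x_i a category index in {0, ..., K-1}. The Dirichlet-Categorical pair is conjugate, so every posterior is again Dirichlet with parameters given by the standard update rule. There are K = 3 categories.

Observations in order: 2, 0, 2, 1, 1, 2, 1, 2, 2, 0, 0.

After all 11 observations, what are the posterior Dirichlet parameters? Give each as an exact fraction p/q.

obs 1: x=2 → posterior Dirichlet(11/5, 7/5, 11)
obs 2: x=0 → posterior Dirichlet(16/5, 7/5, 11)
obs 3: x=2 → posterior Dirichlet(16/5, 7/5, 12)
obs 4: x=1 → posterior Dirichlet(16/5, 12/5, 12)
obs 5: x=1 → posterior Dirichlet(16/5, 17/5, 12)
obs 6: x=2 → posterior Dirichlet(16/5, 17/5, 13)
obs 7: x=1 → posterior Dirichlet(16/5, 22/5, 13)
obs 8: x=2 → posterior Dirichlet(16/5, 22/5, 14)
obs 9: x=2 → posterior Dirichlet(16/5, 22/5, 15)
obs 10: x=0 → posterior Dirichlet(21/5, 22/5, 15)
obs 11: x=0 → posterior Dirichlet(26/5, 22/5, 15)

alpha_1=26/5, alpha_2=22/5, alpha_3=15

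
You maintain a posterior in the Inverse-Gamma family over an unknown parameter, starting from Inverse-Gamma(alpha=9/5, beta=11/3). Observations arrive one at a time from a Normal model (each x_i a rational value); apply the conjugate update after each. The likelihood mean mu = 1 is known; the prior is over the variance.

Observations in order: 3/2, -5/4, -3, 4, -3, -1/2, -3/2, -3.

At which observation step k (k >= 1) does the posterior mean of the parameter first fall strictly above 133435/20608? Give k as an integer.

obs 1: x=3/2 → posterior Inverse-Gamma(23/10, 91/24)
obs 2: x=-5/4 → posterior Inverse-Gamma(14/5, 607/96)
obs 3: x=-3 → posterior Inverse-Gamma(33/10, 1375/96)
obs 4: x=4 → posterior Inverse-Gamma(19/5, 1807/96)
obs 5: x=-3 → posterior Inverse-Gamma(43/10, 2575/96)
obs 6: x=-1/2 → posterior Inverse-Gamma(24/5, 2683/96)
obs 7: x=-3/2 → posterior Inverse-Gamma(53/10, 2983/96)
obs 8: x=-3 → posterior Inverse-Gamma(29/5, 3751/96)

k = 4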